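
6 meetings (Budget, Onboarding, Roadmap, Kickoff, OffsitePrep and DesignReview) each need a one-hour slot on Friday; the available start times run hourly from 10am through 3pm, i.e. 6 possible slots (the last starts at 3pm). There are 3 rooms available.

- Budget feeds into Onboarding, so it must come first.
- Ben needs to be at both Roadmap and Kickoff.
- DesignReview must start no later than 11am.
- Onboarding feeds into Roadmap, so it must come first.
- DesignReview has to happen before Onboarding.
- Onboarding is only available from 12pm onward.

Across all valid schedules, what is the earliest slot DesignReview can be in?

10am

DesignReview's own window allows nothing later than 11am.
DesignReview at 10am is achievable: Budget in 10am, Onboarding in 12pm, Kickoff in 10am, Roadmap in 1pm, OffsitePrep in 11am, DesignReview in 10am.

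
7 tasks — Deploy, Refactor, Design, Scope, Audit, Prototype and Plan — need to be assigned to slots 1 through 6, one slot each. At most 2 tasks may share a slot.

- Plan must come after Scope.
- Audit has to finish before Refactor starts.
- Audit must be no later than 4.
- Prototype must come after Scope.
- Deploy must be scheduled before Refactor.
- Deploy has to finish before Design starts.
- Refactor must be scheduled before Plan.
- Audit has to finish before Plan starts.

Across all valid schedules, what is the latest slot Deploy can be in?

Downstream work caps Deploy at 4.
Deploy at 4 is achievable: Plan -> 6, Scope -> 1, Deploy -> 4, Prototype -> 2, Audit -> 1, Refactor -> 5, Design -> 5.

4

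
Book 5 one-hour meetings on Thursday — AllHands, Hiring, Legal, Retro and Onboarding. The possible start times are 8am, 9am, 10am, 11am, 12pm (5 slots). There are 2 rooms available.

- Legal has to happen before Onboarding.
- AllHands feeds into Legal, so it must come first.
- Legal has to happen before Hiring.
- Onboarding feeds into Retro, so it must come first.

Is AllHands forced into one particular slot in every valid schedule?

No

AllHands can be 8am (e.g. Retro in 11am, AllHands in 8am, Onboarding in 10am, Legal in 9am, Hiring in 10am) or 9am (e.g. Onboarding in 11am; Hiring in 11am; Legal in 10am; AllHands in 9am; Retro in 12pm).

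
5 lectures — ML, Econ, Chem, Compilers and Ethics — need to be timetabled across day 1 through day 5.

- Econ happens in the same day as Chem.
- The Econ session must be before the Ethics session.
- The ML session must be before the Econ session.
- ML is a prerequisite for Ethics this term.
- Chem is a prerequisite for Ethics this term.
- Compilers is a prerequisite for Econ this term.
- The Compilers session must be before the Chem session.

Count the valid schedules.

20

Splitting on ML: it can be day 1 (10), day 2 (7), day 3 (3). Listing each branch's schedules as (Econ, Chem, Compilers, Ethics) by day number:
ML=day 1: (2,2,1,3) (2,2,1,4) (2,2,1,5) (3,3,1,4) (3,3,1,5) (3,3,2,4) (3,3,2,5) (4,4,1,5) (4,4,2,5) (4,4,3,5) — 10.
ML=day 2: (3,3,1,4) (3,3,1,5) (3,3,2,4) (3,3,2,5) (4,4,1,5) (4,4,2,5) (4,4,3,5) — 7.
ML=day 3: (4,4,1,5) (4,4,2,5) (4,4,3,5) — 3.
Summing: 10 + 7 + 3 = 20.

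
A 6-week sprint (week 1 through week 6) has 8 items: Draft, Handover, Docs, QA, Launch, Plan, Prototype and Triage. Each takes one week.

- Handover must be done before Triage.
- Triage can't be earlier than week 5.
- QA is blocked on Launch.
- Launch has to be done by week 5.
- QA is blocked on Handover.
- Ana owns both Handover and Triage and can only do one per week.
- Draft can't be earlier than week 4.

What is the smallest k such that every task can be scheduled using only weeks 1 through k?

5

The precedence chain requires at least 2 distinct weeks.
Triage can't be placed before week 5, so the schedule must run through at least week 5.
5 works (last occupied week: week 5): for example Handover=week 1, Docs=week 1, QA=week 2, Prototype=week 1, Triage=week 5, Launch=week 1, Draft=week 4, Plan=week 1.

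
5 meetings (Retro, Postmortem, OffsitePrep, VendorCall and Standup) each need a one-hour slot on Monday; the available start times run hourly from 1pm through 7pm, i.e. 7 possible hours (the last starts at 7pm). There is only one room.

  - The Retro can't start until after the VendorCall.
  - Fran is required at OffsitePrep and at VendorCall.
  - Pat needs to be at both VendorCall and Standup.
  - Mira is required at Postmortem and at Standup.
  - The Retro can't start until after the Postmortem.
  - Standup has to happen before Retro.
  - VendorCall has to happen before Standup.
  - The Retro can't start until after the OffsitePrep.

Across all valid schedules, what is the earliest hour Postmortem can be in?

1pm

Downstream work caps Postmortem at 6pm.
Postmortem at 1pm is achievable: Postmortem in 1pm; Standup in 3pm; Retro in 5pm; VendorCall in 2pm; OffsitePrep in 4pm.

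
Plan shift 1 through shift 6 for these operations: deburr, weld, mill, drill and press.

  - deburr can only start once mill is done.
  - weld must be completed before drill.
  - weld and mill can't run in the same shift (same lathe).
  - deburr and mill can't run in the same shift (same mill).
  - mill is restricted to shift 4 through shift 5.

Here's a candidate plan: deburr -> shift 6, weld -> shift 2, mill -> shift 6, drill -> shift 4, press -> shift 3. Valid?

Invalid. mill is restricted to shift 4 through shift 5.

weld and mill can't run in the same shift (same lathe) — holds.
deburr can only start once mill is done — violated.
weld must be completed before drill — holds.
mill is restricted to shift 4 through shift 5 — violated.
deburr and mill can't run in the same shift (same mill) — violated.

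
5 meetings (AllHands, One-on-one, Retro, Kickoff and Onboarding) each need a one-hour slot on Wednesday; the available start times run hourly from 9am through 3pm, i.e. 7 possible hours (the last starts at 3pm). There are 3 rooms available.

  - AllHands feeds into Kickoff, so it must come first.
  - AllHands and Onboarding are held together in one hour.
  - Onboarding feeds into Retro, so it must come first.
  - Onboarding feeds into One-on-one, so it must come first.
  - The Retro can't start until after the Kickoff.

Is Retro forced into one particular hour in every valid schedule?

No

Retro can be 11am (e.g. Onboarding=9am; Kickoff=10am; One-on-one=10am; AllHands=9am; Retro=11am) or 12pm (e.g. Kickoff=10am; Retro=12pm; AllHands=9am; Onboarding=9am; One-on-one=10am).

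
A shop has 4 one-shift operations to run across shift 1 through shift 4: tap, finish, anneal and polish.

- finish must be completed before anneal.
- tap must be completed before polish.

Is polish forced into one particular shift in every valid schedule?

polish can be shift 2 (e.g. polish in shift 2, tap in shift 1, finish in shift 1, anneal in shift 2) or shift 3 (e.g. finish in shift 1; polish in shift 3; tap in shift 1; anneal in shift 2).

No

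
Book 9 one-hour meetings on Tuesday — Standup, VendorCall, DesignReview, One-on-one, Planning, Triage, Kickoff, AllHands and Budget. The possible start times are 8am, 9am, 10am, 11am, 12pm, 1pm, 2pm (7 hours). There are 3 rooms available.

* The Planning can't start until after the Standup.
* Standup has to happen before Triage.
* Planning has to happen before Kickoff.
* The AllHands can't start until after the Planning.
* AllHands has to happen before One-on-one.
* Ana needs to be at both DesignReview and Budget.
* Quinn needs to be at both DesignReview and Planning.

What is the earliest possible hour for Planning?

Precedence pushes Planning to at least 9am; downstream work caps Planning at 12pm.
Planning at 9am is achievable: AllHands=10am, Triage=9am, Planning=9am, Kickoff=10am, Budget=9am, DesignReview=8am, Standup=8am, VendorCall=8am, One-on-one=11am.

9am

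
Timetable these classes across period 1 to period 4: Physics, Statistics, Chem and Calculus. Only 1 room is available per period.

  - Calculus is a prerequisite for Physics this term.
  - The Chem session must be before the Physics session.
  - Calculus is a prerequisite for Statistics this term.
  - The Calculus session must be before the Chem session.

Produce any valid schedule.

Physics -> period 3, Calculus -> period 1, Statistics -> period 4, Chem -> period 2

Checking: Calculus(period 1) before Physics(period 3); Chem(period 2) before Physics(period 3); Calculus(period 1) before Statistics(period 4); Calculus(period 1) before Chem(period 2); max 1 per period (cap 1).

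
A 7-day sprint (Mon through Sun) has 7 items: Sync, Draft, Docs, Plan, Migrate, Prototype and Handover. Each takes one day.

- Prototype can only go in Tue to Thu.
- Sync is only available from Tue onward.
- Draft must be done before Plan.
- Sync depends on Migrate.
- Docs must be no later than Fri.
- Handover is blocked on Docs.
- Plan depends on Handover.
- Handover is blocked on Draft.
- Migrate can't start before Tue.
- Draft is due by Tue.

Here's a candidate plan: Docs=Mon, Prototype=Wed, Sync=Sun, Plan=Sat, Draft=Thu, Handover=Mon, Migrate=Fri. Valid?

No — it violates: Handover is blocked on Draft

Docs must be no later than Fri — holds.
Draft must be done before Plan — holds.
Prototype can only go in Tue to Thu — holds.
Plan depends on Handover — holds.
Migrate can't start before Tue — holds.
Draft is due by Tue — violated.
Handover is blocked on Draft — violated.
Handover is blocked on Docs — violated.
Sync is only available from Tue onward — holds.
Sync depends on Migrate — holds.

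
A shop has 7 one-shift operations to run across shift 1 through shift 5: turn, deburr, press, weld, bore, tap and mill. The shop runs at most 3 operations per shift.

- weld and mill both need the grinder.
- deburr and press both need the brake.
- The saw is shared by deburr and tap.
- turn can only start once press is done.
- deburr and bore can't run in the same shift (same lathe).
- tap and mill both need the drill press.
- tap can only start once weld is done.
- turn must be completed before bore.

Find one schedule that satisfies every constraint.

bore=shift 3, press=shift 1, turn=shift 2, deburr=shift 4, mill=shift 3, weld=shift 1, tap=shift 2

Checking: turn(shift 2) before bore(shift 3); weld(shift 1) before tap(shift 2); press(shift 1) before turn(shift 2); deburr(shift 4) != tap(shift 2); deburr(shift 4) != bore(shift 3); tap(shift 2) != mill(shift 3); deburr(shift 4) != press(shift 1); weld(shift 1) != mill(shift 3); max 2 per shift (cap 3).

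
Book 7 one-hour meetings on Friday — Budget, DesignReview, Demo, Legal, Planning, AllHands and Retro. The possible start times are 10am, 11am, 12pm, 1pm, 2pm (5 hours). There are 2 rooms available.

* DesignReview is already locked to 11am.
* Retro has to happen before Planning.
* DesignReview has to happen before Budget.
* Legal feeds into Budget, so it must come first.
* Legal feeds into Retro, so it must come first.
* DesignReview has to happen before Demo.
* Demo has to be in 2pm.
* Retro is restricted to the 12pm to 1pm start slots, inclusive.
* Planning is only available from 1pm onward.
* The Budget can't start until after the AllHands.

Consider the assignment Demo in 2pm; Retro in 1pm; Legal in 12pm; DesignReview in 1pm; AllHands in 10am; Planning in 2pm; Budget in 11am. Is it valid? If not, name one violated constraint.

Invalid. DesignReview has to happen before Budget.

Planning is only available from 1pm onward — holds.
DesignReview has to happen before Budget — violated.
Legal feeds into Retro, so it must come first — holds.
DesignReview is already locked to 11am — violated.
Demo has to be in 2pm — holds.
DesignReview has to happen before Demo — holds.
Retro is restricted to the 12pm to 1pm start slots, inclusive — holds.
Retro has to happen before Planning — holds.
The Budget can't start until after the AllHands — holds.
There are 2 rooms available — holds.
Legal feeds into Budget, so it must come first — violated.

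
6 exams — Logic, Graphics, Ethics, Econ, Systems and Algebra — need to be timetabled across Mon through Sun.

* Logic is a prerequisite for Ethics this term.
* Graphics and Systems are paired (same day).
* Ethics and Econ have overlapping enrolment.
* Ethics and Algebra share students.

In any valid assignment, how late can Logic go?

Sat

Downstream work caps Logic at Sat.
Logic at Sat is achievable: Ethics in Sun, Algebra in Mon, Logic in Sat, Systems in Mon, Graphics in Mon, Econ in Mon.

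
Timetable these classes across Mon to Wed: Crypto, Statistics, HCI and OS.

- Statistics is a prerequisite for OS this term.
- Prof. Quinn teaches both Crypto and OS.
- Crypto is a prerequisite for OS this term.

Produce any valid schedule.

HCI -> Mon, Statistics -> Mon, OS -> Tue, Crypto -> Mon

Checking: Statistics(Mon) before OS(Tue); Crypto(Mon) before OS(Tue); Crypto(Mon) != OS(Tue).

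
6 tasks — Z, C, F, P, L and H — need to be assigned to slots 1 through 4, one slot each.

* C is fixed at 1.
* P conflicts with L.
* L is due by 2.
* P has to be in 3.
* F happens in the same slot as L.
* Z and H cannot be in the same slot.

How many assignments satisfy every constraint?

Splitting on Z: it can be 1 (6), 2 (6), 3 (6), 4 (6). Listing each branch's schedules as (C, F, P, L, H):
Z=1: (1,1,3,1,2) (1,1,3,1,3) (1,1,3,1,4) (1,2,3,2,2) (1,2,3,2,3) (1,2,3,2,4) — 6.
Z=2: (1,1,3,1,1) (1,1,3,1,3) (1,1,3,1,4) (1,2,3,2,1) (1,2,3,2,3) (1,2,3,2,4) — 6.
Z=3: (1,1,3,1,1) (1,1,3,1,2) (1,1,3,1,4) (1,2,3,2,1) (1,2,3,2,2) (1,2,3,2,4) — 6.
Z=4: (1,1,3,1,1) (1,1,3,1,2) (1,1,3,1,3) (1,2,3,2,1) (1,2,3,2,2) (1,2,3,2,3) — 6.
Summing: 6 + 6 + 6 + 6 = 24.

24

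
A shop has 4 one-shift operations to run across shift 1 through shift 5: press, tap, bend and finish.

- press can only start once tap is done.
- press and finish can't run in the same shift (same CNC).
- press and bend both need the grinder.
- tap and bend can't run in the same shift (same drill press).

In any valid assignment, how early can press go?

shift 2

Precedence pushes press to at least shift 2.
press at shift 2 is achievable: bend -> shift 3, tap -> shift 1, press -> shift 2, finish -> shift 1.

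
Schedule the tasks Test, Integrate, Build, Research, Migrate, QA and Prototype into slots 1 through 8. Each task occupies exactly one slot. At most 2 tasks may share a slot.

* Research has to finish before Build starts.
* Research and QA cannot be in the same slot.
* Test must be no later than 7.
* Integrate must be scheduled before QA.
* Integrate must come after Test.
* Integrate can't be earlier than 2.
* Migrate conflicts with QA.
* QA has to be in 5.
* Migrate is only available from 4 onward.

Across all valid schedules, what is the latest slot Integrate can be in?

Integrate is available from 2; downstream work caps Integrate at 4.
Integrate at 4 is achievable: Build=2, Integrate=4, Test=1, QA=5, Research=1, Prototype=2, Migrate=4.

4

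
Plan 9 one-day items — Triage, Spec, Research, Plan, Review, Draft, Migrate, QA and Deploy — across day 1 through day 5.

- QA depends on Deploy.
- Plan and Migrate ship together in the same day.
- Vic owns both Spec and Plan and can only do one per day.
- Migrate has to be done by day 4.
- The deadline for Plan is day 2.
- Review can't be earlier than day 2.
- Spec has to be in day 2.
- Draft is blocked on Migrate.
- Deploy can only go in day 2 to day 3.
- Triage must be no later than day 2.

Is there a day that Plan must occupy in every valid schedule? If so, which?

day 1

Plan's window is day 1–day 2.
Spec is fixed at day 2, and Plan can't share a day with Spec.
So Plan must be day 1.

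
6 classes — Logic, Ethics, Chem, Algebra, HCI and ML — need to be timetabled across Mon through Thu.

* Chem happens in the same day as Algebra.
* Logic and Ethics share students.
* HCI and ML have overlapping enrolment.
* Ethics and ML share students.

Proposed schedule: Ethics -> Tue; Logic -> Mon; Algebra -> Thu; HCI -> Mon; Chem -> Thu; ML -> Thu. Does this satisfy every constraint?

Yes, all constraints hold

Chem happens in the same day as Algebra — holds.
HCI and ML have overlapping enrolment — holds.
Logic and Ethics share students — holds.
Ethics and ML share students — holds.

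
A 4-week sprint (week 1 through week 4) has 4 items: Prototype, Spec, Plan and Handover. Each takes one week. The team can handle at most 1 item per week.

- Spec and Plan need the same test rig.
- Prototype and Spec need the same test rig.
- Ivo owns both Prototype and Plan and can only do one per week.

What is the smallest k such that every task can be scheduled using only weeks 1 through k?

4 weeks

With at most 1 per week and 4 tasks, at least 4 weeks are needed.
4 works (last occupied week: week 4): for example Spec=week 2; Plan=week 3; Prototype=week 1; Handover=week 4.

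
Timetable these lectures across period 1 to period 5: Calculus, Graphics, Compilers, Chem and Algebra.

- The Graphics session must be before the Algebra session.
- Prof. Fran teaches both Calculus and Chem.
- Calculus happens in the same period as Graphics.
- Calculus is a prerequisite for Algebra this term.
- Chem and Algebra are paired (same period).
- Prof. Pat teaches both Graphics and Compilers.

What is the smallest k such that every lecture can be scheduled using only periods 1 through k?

The precedence chain requires at least 2 distinct periods.
2 works (last occupied period: period 2): for example Algebra in period 2; Graphics in period 1; Chem in period 2; Calculus in period 1; Compilers in period 2.

2 periods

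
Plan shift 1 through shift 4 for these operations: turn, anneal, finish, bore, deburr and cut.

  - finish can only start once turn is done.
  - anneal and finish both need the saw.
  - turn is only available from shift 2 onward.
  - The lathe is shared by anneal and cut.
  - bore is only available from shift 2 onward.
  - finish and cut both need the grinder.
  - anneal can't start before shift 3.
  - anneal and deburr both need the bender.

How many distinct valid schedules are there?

Splitting on turn: it can be shift 2 (36), shift 3 (18). Listing each branch's schedules as (anneal, finish, bore, deburr, cut) by shift number:
turn=shift 2: (3,4,2,1,1) (3,4,2,1,2) (3,4,2,2,1) (3,4,2,2,2) (3,4,2,4,1) (3,4,2,4,2) (3,4,3,1,1) (3,4,3,1,2) (3,4,3,2,1) (3,4,3,2,2) (3,4,3,4,1) (3,4,3,4,2) (3,4,4,1,1) (3,4,4,1,2) (3,4,4,2,1) (3,4,4,2,2) (3,4,4,4,1) (3,4,4,4,2) (4,3,2,1,1) (4,3,2,1,2) (4,3,2,2,1) (4,3,2,2,2) (4,3,2,3,1) (4,3,2,3,2) (4,3,3,1,1) (4,3,3,1,2) (4,3,3,2,1) (4,3,3,2,2) (4,3,3,3,1) (4,3,3,3,2) (4,3,4,1,1) (4,3,4,1,2) (4,3,4,2,1) (4,3,4,2,2) (4,3,4,3,1) (4,3,4,3,2) — 36.
turn=shift 3: (3,4,2,1,1) (3,4,2,1,2) (3,4,2,2,1) (3,4,2,2,2) (3,4,2,4,1) (3,4,2,4,2) (3,4,3,1,1) (3,4,3,1,2) (3,4,3,2,1) (3,4,3,2,2) (3,4,3,4,1) (3,4,3,4,2) (3,4,4,1,1) (3,4,4,1,2) (3,4,4,2,1) (3,4,4,2,2) (3,4,4,4,1) (3,4,4,4,2) — 18.
Summing: 36 + 18 = 54.

54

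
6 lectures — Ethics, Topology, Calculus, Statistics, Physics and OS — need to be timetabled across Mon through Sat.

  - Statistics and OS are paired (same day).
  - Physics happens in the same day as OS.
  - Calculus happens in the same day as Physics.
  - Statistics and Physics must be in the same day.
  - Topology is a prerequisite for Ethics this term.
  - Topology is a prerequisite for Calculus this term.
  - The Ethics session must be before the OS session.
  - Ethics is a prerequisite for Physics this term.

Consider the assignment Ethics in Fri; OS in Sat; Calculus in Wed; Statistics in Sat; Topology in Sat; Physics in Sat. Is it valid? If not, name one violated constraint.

Invalid. Topology is a prerequisite for Calculus this term.

Statistics and Physics must be in the same day — holds.
The Ethics session must be before the OS session — holds.
Topology is a prerequisite for Ethics this term — violated.
Physics happens in the same day as OS — holds.
Ethics is a prerequisite for Physics this term — holds.
Calculus happens in the same day as Physics — violated.
Statistics and OS are paired (same day) — holds.
Topology is a prerequisite for Calculus this term — violated.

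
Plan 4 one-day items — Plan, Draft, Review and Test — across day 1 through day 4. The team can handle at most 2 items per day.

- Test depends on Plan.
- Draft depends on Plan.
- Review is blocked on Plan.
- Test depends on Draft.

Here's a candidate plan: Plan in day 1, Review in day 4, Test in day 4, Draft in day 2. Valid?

Yes, all constraints hold

The team can handle at most 2 items per day — holds.
Draft depends on Plan — holds.
Review is blocked on Plan — holds.
Test depends on Plan — holds.
Test depends on Draft — holds.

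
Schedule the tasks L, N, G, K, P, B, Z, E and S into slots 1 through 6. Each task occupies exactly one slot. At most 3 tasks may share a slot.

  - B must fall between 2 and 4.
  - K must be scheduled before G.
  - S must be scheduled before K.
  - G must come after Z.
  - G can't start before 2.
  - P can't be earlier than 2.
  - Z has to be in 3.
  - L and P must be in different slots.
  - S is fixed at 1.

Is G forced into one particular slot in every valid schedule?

G can be 4 (e.g. K -> 2; Z -> 3; P -> 2; L -> 1; B -> 2; N -> 1; G -> 4; S -> 1; E -> 3) or 5 (e.g. E in 3, K in 2, Z in 3, N in 1, S in 1, B in 2, L in 1, P in 2, G in 5).

No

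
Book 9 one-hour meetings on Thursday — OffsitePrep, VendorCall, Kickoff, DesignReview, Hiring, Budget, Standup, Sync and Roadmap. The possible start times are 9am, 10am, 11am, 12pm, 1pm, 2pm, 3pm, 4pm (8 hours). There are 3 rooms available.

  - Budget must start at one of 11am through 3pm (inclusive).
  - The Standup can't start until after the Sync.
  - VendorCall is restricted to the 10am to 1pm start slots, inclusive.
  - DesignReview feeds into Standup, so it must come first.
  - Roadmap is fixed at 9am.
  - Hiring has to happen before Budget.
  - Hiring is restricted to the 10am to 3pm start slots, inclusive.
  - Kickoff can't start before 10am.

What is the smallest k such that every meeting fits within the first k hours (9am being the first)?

The precedence chain requires at least 2 distinct hours.
With at most 3 per hour and 9 meetings, at least 3 hours are needed.
Budget can't be placed before 11am — that is hour 3 counting from 9am — so the schedule must run through at least 3 hours.
3 works (last occupied hour: 11am): for example Sync in 9am, Roadmap in 9am, OffsitePrep in 11am, Budget in 11am, Kickoff in 10am, DesignReview in 9am, Standup in 11am, Hiring in 10am, VendorCall in 10am.

3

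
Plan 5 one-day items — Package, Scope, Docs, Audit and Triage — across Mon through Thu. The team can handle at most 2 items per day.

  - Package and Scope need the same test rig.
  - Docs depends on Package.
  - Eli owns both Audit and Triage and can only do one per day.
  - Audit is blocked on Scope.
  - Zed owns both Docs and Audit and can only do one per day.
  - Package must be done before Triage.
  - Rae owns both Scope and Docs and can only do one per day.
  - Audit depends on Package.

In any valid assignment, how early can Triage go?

Tue

Precedence pushes Triage to at least Tue.
Triage at Tue is achievable: Triage=Tue; Package=Mon; Scope=Tue; Audit=Wed; Docs=Thu.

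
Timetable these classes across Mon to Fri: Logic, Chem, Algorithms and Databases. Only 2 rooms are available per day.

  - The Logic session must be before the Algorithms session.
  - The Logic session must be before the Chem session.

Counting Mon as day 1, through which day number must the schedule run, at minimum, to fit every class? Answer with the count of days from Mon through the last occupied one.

2 days

The precedence chain requires at least 2 distinct days.
With at most 2 per day and 4 classes, at least 2 days are needed.
2 works (last occupied day: Tue): for example Chem in Tue; Databases in Mon; Logic in Mon; Algorithms in Tue.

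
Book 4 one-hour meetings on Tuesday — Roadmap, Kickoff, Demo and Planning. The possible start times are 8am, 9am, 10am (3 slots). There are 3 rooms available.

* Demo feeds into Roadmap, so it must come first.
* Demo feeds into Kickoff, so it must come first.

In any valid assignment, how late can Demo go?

9am

Downstream work caps Demo at 9am.
Demo at 9am is achievable: Roadmap in 10am, Kickoff in 10am, Planning in 8am, Demo in 9am.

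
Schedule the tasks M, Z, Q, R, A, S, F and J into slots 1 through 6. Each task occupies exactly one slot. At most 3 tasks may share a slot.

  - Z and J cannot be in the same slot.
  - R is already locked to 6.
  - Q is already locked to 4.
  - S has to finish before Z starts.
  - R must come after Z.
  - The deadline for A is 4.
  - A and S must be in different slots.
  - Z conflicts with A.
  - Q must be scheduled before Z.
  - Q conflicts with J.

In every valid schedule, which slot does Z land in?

5

Q is fixed at 4 and must come before Z, so Z is at least 5.
R is fixed at 6 and must come after Z, so Z is at most 5.
So Z must be 5.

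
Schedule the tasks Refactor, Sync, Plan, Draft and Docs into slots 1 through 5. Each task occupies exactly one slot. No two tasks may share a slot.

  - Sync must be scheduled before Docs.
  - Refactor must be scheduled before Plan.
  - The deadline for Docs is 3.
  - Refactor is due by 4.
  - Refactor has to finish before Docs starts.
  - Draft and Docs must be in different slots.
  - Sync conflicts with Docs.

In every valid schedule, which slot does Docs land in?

Precedence pushes Docs to at least 2; Docs's own window allows nothing later than 3.
So Docs is pinned to 3.

3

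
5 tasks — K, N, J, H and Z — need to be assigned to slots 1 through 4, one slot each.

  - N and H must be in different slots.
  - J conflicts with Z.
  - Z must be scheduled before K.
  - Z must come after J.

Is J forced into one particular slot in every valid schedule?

No

J can be 1 (e.g. K=3; Z=2; N=1; J=1; H=2) or 2 (e.g. J in 2, N in 1, Z in 3, K in 4, H in 2).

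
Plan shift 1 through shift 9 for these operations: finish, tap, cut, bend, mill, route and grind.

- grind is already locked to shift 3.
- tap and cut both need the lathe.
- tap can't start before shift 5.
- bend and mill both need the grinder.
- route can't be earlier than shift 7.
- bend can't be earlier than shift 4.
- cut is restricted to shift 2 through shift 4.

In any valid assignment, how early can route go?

Route is available from shift 7.
route at shift 7 is achievable: grind=shift 3, bend=shift 4, cut=shift 2, mill=shift 1, finish=shift 1, tap=shift 5, route=shift 7.

shift 7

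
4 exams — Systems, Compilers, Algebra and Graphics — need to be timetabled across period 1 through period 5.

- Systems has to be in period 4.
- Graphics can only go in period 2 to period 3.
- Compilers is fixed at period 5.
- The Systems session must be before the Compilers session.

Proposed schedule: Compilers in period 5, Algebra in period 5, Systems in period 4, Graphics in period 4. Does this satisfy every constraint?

The Systems session must be before the Compilers session — holds.
Graphics can only go in period 2 to period 3 — violated.
Systems has to be in period 4 — holds.
Compilers is fixed at period 5 — holds.

No — it violates: Graphics can only go in period 2 to period 3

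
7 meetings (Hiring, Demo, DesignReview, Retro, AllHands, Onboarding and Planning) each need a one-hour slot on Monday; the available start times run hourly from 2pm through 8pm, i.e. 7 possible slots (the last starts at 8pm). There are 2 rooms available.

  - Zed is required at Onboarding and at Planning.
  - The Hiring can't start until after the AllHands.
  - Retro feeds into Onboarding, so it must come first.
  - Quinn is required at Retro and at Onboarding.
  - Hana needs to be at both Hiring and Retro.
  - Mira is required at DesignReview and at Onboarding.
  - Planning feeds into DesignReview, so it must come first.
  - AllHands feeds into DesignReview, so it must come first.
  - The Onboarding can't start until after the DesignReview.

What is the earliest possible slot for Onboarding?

Precedence pushes Onboarding to at least 4pm.
Onboarding at 4pm is achievable: Retro=3pm, Demo=5pm, Onboarding=4pm, DesignReview=3pm, Hiring=4pm, Planning=2pm, AllHands=2pm.

4pm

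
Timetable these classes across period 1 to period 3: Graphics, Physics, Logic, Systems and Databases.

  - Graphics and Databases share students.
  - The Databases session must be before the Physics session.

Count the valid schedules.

Splitting on Graphics: it can be period 1 (9), period 2 (18), period 3 (27). Listing each branch's schedules as (Physics, Logic, Systems, Databases) by period number:
Graphics=period 1: (3,1,1,2) (3,1,2,2) (3,1,3,2) (3,2,1,2) (3,2,2,2) (3,2,3,2) (3,3,1,2) (3,3,2,2) (3,3,3,2) — 9.
Graphics=period 2: (2,1,1,1) (2,1,2,1) (2,1,3,1) (2,2,1,1) (2,2,2,1) (2,2,3,1) (2,3,1,1) (2,3,2,1) (2,3,3,1) (3,1,1,1) (3,1,2,1) (3,1,3,1) (3,2,1,1) (3,2,2,1) (3,2,3,1) (3,3,1,1) (3,3,2,1) (3,3,3,1) — 18.
Graphics=period 3: (2,1,1,1) (2,1,2,1) (2,1,3,1) (2,2,1,1) (2,2,2,1) (2,2,3,1) (2,3,1,1) (2,3,2,1) (2,3,3,1) (3,1,1,1) (3,1,1,2) (3,1,2,1) (3,1,2,2) (3,1,3,1) (3,1,3,2) (3,2,1,1) (3,2,1,2) (3,2,2,1) (3,2,2,2) (3,2,3,1) (3,2,3,2) (3,3,1,1) (3,3,1,2) (3,3,2,1) (3,3,2,2) (3,3,3,1) (3,3,3,2) — 27.
Summing: 9 + 18 + 27 = 54.

54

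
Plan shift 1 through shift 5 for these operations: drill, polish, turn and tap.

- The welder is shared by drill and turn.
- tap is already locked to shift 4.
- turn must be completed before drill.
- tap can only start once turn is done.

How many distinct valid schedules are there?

Splitting on drill: it can be shift 2 (5), shift 3 (10), shift 4 (15), shift 5 (15). Listing each branch's schedules as (polish, turn, tap) by shift number:
drill=shift 2: (1,1,4) (2,1,4) (3,1,4) (4,1,4) (5,1,4) — 5.
drill=shift 3: (1,1,4) (1,2,4) (2,1,4) (2,2,4) (3,1,4) (3,2,4) (4,1,4) (4,2,4) (5,1,4) (5,2,4) — 10.
drill=shift 4: (1,1,4) (1,2,4) (1,3,4) (2,1,4) (2,2,4) (2,3,4) (3,1,4) (3,2,4) (3,3,4) (4,1,4) (4,2,4) (4,3,4) (5,1,4) (5,2,4) (5,3,4) — 15.
drill=shift 5: (1,1,4) (1,2,4) (1,3,4) (2,1,4) (2,2,4) (2,3,4) (3,1,4) (3,2,4) (3,3,4) (4,1,4) (4,2,4) (4,3,4) (5,1,4) (5,2,4) (5,3,4) — 15.
Summing: 5 + 10 + 15 + 15 = 45.

45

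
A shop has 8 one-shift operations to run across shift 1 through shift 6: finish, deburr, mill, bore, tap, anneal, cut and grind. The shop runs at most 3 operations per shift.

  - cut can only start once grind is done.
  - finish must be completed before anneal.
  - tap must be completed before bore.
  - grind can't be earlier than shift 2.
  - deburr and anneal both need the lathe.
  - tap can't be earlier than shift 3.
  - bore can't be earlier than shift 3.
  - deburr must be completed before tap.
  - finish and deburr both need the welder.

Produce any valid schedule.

finish in shift 1, cut in shift 3, anneal in shift 3, mill in shift 1, grind in shift 2, tap in shift 3, bore in shift 4, deburr in shift 2

Checking: grind(shift 2) before cut(shift 3); finish(shift 1) before anneal(shift 3); deburr(shift 2) before tap(shift 3); tap(shift 3) before bore(shift 4); deburr(shift 2) != anneal(shift 3); finish(shift 1) != deburr(shift 2); tap=shift 3 in [shift 3,shift 6]; grind=shift 2 in [shift 2,shift 6]; bore=shift 4 in [shift 3,shift 6]; max 3 per shift (cap 3).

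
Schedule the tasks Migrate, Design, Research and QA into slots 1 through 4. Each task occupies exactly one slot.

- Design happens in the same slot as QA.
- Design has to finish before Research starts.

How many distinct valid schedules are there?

Splitting on Migrate: it can be 1 (6), 2 (6), 3 (6), 4 (6). Listing each branch's schedules as (Design, Research, QA):
Migrate=1: (1,2,1) (1,3,1) (1,4,1) (2,3,2) (2,4,2) (3,4,3) — 6.
Migrate=2: (1,2,1) (1,3,1) (1,4,1) (2,3,2) (2,4,2) (3,4,3) — 6.
Migrate=3: (1,2,1) (1,3,1) (1,4,1) (2,3,2) (2,4,2) (3,4,3) — 6.
Migrate=4: (1,2,1) (1,3,1) (1,4,1) (2,3,2) (2,4,2) (3,4,3) — 6.
Summing: 6 + 6 + 6 + 6 = 24.

24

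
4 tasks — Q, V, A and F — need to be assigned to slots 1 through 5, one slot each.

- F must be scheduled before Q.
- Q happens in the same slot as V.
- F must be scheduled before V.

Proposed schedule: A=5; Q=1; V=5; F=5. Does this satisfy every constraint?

Invalid. F must be scheduled before Q.

F must be scheduled before V — violated.
F must be scheduled before Q — violated.
Q happens in the same slot as V — violated.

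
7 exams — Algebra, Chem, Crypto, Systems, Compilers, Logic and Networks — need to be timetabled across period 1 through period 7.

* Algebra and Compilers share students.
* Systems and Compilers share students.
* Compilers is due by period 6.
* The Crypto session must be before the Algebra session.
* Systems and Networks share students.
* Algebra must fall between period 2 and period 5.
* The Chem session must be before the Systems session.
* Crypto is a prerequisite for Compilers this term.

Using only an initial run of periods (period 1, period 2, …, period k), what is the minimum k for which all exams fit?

3 periods

The precedence chain requires at least 2 distinct periods.
Could 2 periods be enough, i.e. nothing placed later than period 2? No: Algebra's window within 2 periods is {period 2}; Compilers's window within 2 periods is {period 1, period 2}; Systems must come after Chem (at period 1 or later) → {period 2}; Crypto must come before Algebra (at period 2 or earlier) → {period 1}; Compilers must come after Crypto (at period 1 or later) → {period 2}; Compilers can't share with Systems (period 2) → nothing is left.
So 2 periods is not enough.
3 works (last occupied period: period 3): for example Algebra in period 2; Compilers in period 3; Systems in period 2; Logic in period 1; Networks in period 1; Crypto in period 1; Chem in period 1.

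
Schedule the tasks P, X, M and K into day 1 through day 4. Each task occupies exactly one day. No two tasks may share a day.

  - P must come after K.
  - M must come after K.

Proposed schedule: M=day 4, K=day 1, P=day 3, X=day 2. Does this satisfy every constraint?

Yes, all constraints hold

M must come after K — holds.
No two tasks may share a day — holds.
P must come after K — holds.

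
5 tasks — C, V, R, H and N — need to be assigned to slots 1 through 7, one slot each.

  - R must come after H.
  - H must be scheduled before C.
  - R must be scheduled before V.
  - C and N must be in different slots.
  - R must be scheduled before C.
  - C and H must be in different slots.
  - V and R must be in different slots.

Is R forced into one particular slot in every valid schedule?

R can be 2 (e.g. R=2, H=1, C=3, N=1, V=3) or 3 (e.g. N=1; R=3; C=4; H=1; V=4).

No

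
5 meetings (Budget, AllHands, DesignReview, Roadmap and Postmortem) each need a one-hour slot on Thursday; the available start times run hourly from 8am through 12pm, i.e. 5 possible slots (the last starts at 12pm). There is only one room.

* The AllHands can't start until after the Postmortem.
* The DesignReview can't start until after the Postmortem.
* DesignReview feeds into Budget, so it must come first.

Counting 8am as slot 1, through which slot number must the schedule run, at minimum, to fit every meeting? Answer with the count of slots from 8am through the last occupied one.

5

The precedence chain requires at least 3 distinct slots.
With at most 1 per slot and 5 meetings, at least 5 slots are needed.
5 works (last occupied slot: 12pm): for example Budget=10am; Postmortem=8am; Roadmap=12pm; AllHands=11am; DesignReview=9am.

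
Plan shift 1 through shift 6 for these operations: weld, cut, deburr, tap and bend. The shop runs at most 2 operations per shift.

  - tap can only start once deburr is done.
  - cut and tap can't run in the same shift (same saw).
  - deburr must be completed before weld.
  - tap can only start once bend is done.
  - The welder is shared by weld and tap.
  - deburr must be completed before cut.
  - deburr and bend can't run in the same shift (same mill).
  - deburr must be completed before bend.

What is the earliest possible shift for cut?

shift 2

Precedence pushes cut to at least shift 2.
cut at shift 2 is achievable: tap=shift 3; weld=shift 4; bend=shift 2; cut=shift 2; deburr=shift 1.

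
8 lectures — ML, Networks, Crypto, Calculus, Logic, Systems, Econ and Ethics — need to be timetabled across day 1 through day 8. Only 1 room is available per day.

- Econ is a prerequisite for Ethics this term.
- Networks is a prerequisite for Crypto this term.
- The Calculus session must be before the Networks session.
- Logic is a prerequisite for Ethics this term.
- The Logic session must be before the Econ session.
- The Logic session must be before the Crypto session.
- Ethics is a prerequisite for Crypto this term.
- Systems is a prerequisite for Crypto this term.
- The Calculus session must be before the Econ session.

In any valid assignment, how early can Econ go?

Precedence pushes Econ to at least day 2; downstream work caps Econ at day 6.
Econ at day 3 is achievable: Econ in day 3, Logic in day 1, Calculus in day 2, Crypto in day 7, Ethics in day 4, Networks in day 5, ML in day 8, Systems in day 6.
Nothing earlier works — the capacity limit rule out every day before day 3.

day 3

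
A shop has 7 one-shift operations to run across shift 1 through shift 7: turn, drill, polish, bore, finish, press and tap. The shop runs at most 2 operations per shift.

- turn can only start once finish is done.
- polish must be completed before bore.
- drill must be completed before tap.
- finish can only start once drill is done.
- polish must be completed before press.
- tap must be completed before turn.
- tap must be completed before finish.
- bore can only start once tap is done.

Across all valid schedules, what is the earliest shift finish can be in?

Precedence pushes finish to at least shift 3; downstream work caps finish at shift 6.
finish at shift 3 is achievable: drill -> shift 1, press -> shift 2, finish -> shift 3, tap -> shift 2, polish -> shift 1, bore -> shift 3, turn -> shift 4.

shift 3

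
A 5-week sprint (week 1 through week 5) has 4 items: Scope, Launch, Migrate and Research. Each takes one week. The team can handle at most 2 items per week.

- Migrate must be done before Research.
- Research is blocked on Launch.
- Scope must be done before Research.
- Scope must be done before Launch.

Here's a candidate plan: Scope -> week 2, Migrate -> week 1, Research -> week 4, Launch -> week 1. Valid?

No. Scope must be done before Launch is not satisfied.

Scope must be done before Launch — violated.
Scope must be done before Research — holds.
The team can handle at most 2 items per week — holds.
Migrate must be done before Research — holds.
Research is blocked on Launch — holds.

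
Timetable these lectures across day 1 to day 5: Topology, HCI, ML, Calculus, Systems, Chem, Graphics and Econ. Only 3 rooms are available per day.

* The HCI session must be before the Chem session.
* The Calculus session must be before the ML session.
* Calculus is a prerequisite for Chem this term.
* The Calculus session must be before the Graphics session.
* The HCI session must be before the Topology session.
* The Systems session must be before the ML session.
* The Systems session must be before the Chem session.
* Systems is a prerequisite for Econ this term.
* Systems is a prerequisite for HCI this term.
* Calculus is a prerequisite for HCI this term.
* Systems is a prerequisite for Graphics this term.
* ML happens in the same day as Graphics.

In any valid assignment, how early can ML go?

Precedence pushes ML to at least day 2.
ML at day 2 is achievable: Graphics in day 2; Calculus in day 1; Topology in day 3; Econ in day 3; HCI in day 2; Chem in day 3; ML in day 2; Systems in day 1.

day 2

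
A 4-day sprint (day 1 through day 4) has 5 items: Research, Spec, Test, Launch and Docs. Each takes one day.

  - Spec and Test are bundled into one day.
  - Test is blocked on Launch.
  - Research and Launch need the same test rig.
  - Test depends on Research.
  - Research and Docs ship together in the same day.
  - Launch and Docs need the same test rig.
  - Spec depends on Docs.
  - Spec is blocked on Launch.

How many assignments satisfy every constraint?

8

Splitting on Research: it can be day 1 (3), day 2 (3), day 3 (2). Listing each branch's schedules as (Spec, Test, Launch, Docs) by day number:
Research=day 1: (3,3,2,1) (4,4,2,1) (4,4,3,1) — 3.
Research=day 2: (3,3,1,2) (4,4,1,2) (4,4,3,2) — 3.
Research=day 3: (4,4,1,3) (4,4,2,3) — 2.
Summing: 3 + 3 + 2 = 8.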